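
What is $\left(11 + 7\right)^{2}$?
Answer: $324$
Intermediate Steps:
$\left(11 + 7\right)^{2} = 18^{2} = 324$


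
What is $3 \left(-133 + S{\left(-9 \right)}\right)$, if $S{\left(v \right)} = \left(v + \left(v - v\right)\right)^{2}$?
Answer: $-156$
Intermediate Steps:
$S{\left(v \right)} = v^{2}$ ($S{\left(v \right)} = \left(v + 0\right)^{2} = v^{2}$)
$3 \left(-133 + S{\left(-9 \right)}\right) = 3 \left(-133 + \left(-9\right)^{2}\right) = 3 \left(-133 + 81\right) = 3 \left(-52\right) = -156$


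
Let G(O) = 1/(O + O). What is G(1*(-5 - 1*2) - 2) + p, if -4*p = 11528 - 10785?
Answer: -6689/36 ≈ -185.81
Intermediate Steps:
p = -743/4 (p = -(11528 - 10785)/4 = -¼*743 = -743/4 ≈ -185.75)
G(O) = 1/(2*O)
G(1*(-5 - 1*2) - 2) + p = 1/(2*(1*(-5 - 1*2) - 2)) - 743/4 = 1/(2*(1*(-5 - 2) - 2)) - 743/4 = 1/(2*(1*(-7) - 2)) - 743/4 = 1/(2*(-7 - 2)) - 743/4 = (½)/(-9) - 743/4 = (½)*(-⅑) - 743/4 = -1/18 - 743/4 = -6689/36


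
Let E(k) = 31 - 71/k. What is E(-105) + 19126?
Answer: 2011556/105 ≈ 19158.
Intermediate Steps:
E(-105) + 19126 = (31 - 71/(-105)) + 19126 = (31 - 71*(-1/105)) + 19126 = (31 + 71/105) + 19126 = 3326/105 + 19126 = 2011556/105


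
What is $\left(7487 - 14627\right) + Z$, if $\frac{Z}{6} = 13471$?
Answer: $73686$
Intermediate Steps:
$Z = 80826$ ($Z = 6 \cdot 13471 = 80826$)
$\left(7487 - 14627\right) + Z = \left(7487 - 14627\right) + 80826 = -7140 + 80826 = 73686$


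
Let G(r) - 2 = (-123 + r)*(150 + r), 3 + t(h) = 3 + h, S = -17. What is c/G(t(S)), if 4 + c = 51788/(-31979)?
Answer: 89852/297692511 ≈ 0.00030183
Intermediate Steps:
t(h) = h (t(h) = -3 + (3 + h) = h)
G(r) = 2 + (-123 + r)*(150 + r)
c = -179704/31979 (c = -4 + 51788/(-31979) = -4 + 51788*(-1/31979) = -4 - 51788/31979 = -179704/31979 ≈ -5.6194)
c/G(t(S)) = -179704/(31979*(-18448 + (-17)² + 27*(-17))) = -179704/(31979*(-18448 + 289 - 459)) = -179704/31979/(-18618) = -179704/31979*(-1/18618) = 89852/297692511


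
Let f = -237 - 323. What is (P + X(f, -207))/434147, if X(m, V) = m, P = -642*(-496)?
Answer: 317872/434147 ≈ 0.73218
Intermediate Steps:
f = -560
P = 318432
(P + X(f, -207))/434147 = (318432 - 560)/434147 = 317872*(1/434147) = 317872/434147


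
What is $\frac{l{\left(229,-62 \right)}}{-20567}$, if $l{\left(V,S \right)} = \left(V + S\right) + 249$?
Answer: $- \frac{416}{20567} \approx -0.020227$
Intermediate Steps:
$l{\left(V,S \right)} = 249 + S + V$ ($l{\left(V,S \right)} = \left(S + V\right) + 249 = 249 + S + V$)
$\frac{l{\left(229,-62 \right)}}{-20567} = \frac{249 - 62 + 229}{-20567} = 416 \left(- \frac{1}{20567}\right) = - \frac{416}{20567}$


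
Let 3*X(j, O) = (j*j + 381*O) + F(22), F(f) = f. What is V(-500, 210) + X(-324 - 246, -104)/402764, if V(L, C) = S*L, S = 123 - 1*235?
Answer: 33832318649/604146 ≈ 56000.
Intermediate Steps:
S = -112 (S = 123 - 235 = -112)
V(L, C) = -112*L
X(j, O) = 22/3 + 127*O + j²/3 (X(j, O) = ((j*j + 381*O) + 22)/3 = ((j² + 381*O) + 22)/3 = (22 + j² + 381*O)/3 = 22/3 + 127*O + j²/3)
V(-500, 210) + X(-324 - 246, -104)/402764 = -112*(-500) + (22/3 + 127*(-104) + (-324 - 246)²/3)/402764 = 56000 + (22/3 - 13208 + (⅓)*(-570)²)*(1/402764) = 56000 + (22/3 - 13208 + (⅓)*324900)*(1/402764) = 56000 + (22/3 - 13208 + 108300)*(1/402764) = 56000 + (285298/3)*(1/402764) = 56000 + 142649/604146 = 33832318649/604146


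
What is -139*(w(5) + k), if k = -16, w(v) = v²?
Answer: -1251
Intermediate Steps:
-139*(w(5) + k) = -139*(5² - 16) = -139*(25 - 16) = -139*9 = -1251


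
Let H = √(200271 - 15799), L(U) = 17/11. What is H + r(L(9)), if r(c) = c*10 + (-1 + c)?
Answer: 16 + 2*√46118 ≈ 445.50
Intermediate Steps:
L(U) = 17/11 (L(U) = 17*(1/11) = 17/11)
H = 2*√46118 (H = √184472 = 2*√46118 ≈ 429.50)
r(c) = -1 + 11*c (r(c) = 10*c + (-1 + c) = -1 + 11*c)
H + r(L(9)) = 2*√46118 + (-1 + 11*(17/11)) = 2*√46118 + (-1 + 17) = 2*√46118 + 16 = 16 + 2*√46118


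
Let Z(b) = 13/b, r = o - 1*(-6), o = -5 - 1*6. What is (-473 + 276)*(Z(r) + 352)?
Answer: -344159/5 ≈ -68832.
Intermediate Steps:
o = -11 (o = -5 - 6 = -11)
r = -5 (r = -11 - 1*(-6) = -11 + 6 = -5)
(-473 + 276)*(Z(r) + 352) = (-473 + 276)*(13/(-5) + 352) = -197*(13*(-1/5) + 352) = -197*(-13/5 + 352) = -197*1747/5 = -344159/5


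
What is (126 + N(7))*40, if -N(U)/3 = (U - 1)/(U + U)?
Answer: 34920/7 ≈ 4988.6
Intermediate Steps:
N(U) = -3*(-1 + U)/(2*U) (N(U) = -3*(U - 1)/(U + U) = -3*(-1 + U)/(2*U))
(126 + N(7))*40 = (126 + (3/2)*(1 - 1*7)/7)*40 = (126 + (3/2)*(⅐)*(1 - 7))*40 = (126 + (3/2)*(⅐)*(-6))*40 = (126 - 9/7)*40 = (873/7)*40 = 34920/7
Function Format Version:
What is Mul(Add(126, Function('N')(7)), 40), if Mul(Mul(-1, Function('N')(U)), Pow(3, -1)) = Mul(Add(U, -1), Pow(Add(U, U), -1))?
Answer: Rational(34920, 7) ≈ 4988.6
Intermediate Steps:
Function('N')(U) = Mul(Rational(-3, 2), Pow(U, -1), Add(-1, U)) (Function('N')(U) = Mul(-3, Mul(Add(U, -1), Pow(Add(U, U), -1))) = Mul(-3, Mul(Add(-1, U), Pow(Mul(2, U), -1))) = Mul(-3, Mul(Add(-1, U), Mul(Rational(1, 2), Pow(U, -1)))) = Mul(-3, Mul(Rational(1, 2), Pow(U, -1), Add(-1, U))) = Mul(Rational(-3, 2), Pow(U, -1), Add(-1, U)))
Mul(Add(126, Function('N')(7)), 40) = Mul(Add(126, Mul(Rational(3, 2), Pow(7, -1), Add(1, Mul(-1, 7)))), 40) = Mul(Add(126, Mul(Rational(3, 2), Rational(1, 7), Add(1, -7))), 40) = Mul(Add(126, Mul(Rational(3, 2), Rational(1, 7), -6)), 40) = Mul(Add(126, Rational(-9, 7)), 40) = Mul(Rational(873, 7), 40) = Rational(34920, 7)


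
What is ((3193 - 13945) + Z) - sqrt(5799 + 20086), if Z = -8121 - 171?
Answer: -19044 - sqrt(25885) ≈ -19205.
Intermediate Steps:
Z = -8292
((3193 - 13945) + Z) - sqrt(5799 + 20086) = ((3193 - 13945) - 8292) - sqrt(5799 + 20086) = (-10752 - 8292) - sqrt(25885) = -19044 - sqrt(25885)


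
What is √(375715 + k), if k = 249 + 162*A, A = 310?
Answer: 2*√106546 ≈ 652.83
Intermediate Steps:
k = 50469 (k = 249 + 162*310 = 249 + 50220 = 50469)
√(375715 + k) = √(375715 + 50469) = √426184 = 2*√106546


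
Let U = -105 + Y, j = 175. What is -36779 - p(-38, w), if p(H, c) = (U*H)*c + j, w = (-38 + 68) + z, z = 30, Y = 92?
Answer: -66594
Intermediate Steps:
w = 60 (w = (-38 + 68) + 30 = 30 + 30 = 60)
U = -13 (U = -105 + 92 = -13)
p(H, c) = 175 - 13*H*c (p(H, c) = (-13*H)*c + 175 = -13*H*c + 175 = 175 - 13*H*c)
-36779 - p(-38, w) = -36779 - (175 - 13*(-38)*60) = -36779 - (175 + 29640) = -36779 - 1*29815 = -36779 - 29815 = -66594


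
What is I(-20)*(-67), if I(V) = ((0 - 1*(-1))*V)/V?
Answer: -67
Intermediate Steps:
I(V) = 1 (I(V) = ((0 + 1)*V)/V = (1*V)/V = V/V = 1)
I(-20)*(-67) = 1*(-67) = -67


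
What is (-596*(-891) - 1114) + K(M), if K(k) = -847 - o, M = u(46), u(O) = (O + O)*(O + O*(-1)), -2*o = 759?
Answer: 1058909/2 ≈ 5.2945e+5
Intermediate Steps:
o = -759/2 (o = -½*759 = -759/2 ≈ -379.50)
u(O) = 0 (u(O) = (2*O)*(O - O) = (2*O)*0 = 0)
M = 0
K(k) = -935/2 (K(k) = -847 - 1*(-759/2) = -847 + 759/2 = -935/2)
(-596*(-891) - 1114) + K(M) = (-596*(-891) - 1114) - 935/2 = (531036 - 1114) - 935/2 = 529922 - 935/2 = 1058909/2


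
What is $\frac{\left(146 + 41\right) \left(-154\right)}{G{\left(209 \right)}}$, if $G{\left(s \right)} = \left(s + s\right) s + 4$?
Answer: $- \frac{14399}{43683} \approx -0.32962$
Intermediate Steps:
$G{\left(s \right)} = 4 + 2 s^{2}$ ($G{\left(s \right)} = 2 s s + 4 = 2 s^{2} + 4 = 4 + 2 s^{2}$)
$\frac{\left(146 + 41\right) \left(-154\right)}{G{\left(209 \right)}} = \frac{\left(146 + 41\right) \left(-154\right)}{4 + 2 \cdot 209^{2}} = \frac{187 \left(-154\right)}{4 + 2 \cdot 43681} = - \frac{28798}{4 + 87362} = - \frac{28798}{87366} = \left(-28798\right) \frac{1}{87366} = - \frac{14399}{43683}$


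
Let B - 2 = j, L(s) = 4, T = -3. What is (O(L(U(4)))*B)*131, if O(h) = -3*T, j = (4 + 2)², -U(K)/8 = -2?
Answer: 44802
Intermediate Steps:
U(K) = 16 (U(K) = -8*(-2) = 16)
j = 36 (j = 6² = 36)
B = 38 (B = 2 + 36 = 38)
O(h) = 9 (O(h) = -3*(-3) = 9)
(O(L(U(4)))*B)*131 = (9*38)*131 = 342*131 = 44802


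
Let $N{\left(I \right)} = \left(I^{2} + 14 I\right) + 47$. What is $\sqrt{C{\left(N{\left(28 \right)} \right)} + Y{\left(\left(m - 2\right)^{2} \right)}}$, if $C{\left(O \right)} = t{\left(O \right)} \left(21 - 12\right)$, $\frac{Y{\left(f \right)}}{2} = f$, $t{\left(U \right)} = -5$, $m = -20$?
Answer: $\sqrt{923} \approx 30.381$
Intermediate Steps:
$Y{\left(f \right)} = 2 f$
$N{\left(I \right)} = 47 + I^{2} + 14 I$
$C{\left(O \right)} = -45$ ($C{\left(O \right)} = - 5 \left(21 - 12\right) = \left(-5\right) 9 = -45$)
$\sqrt{C{\left(N{\left(28 \right)} \right)} + Y{\left(\left(m - 2\right)^{2} \right)}} = \sqrt{-45 + 2 \left(-20 - 2\right)^{2}} = \sqrt{-45 + 2 \left(-22\right)^{2}} = \sqrt{-45 + 2 \cdot 484} = \sqrt{-45 + 968} = \sqrt{923}$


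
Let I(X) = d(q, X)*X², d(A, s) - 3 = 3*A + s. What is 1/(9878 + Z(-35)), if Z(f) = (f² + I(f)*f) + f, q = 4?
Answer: 1/868568 ≈ 1.1513e-6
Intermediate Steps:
d(A, s) = 3 + s + 3*A (d(A, s) = 3 + (3*A + s) = 3 + (s + 3*A) = 3 + s + 3*A)
I(X) = X²*(15 + X) (I(X) = (3 + X + 3*4)*X² = (3 + X + 12)*X² = (15 + X)*X² = X²*(15 + X))
Z(f) = f + f² + f³*(15 + f) (Z(f) = (f² + (f²*(15 + f))*f) + f = (f² + f³*(15 + f)) + f = f + f² + f³*(15 + f))
1/(9878 + Z(-35)) = 1/(9878 - 35*(1 - 35 + (-35)²*(15 - 35))) = 1/(9878 - 35*(1 - 35 + 1225*(-20))) = 1/(9878 - 35*(1 - 35 - 24500)) = 1/(9878 - 35*(-24534)) = 1/(9878 + 858690) = 1/868568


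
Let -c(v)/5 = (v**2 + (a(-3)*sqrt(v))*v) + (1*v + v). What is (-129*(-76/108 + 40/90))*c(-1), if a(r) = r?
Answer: 1505/9 - 1505*I/3 ≈ 167.22 - 501.67*I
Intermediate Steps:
c(v) = -10*v - 5*v**2 + 15*v**(3/2) (c(v) = -5*((v**2 + (-3*sqrt(v))*v) + (1*v + v)) = -5*((v**2 - 3*v**(3/2)) + (v + v)) = -5*((v**2 - 3*v**(3/2)) + 2*v) = -5*(v**2 - 3*v**(3/2) + 2*v) = -10*v - 5*v**2 + 15*v**(3/2))
(-129*(-76/108 + 40/90))*c(-1) = (-129*(-76/108 + 40/90))*(-10*(-1) - 5*(-1)**2 + 15*(-1)**(3/2)) = (-129*(-76*1/108 + 40*(1/90)))*(10 - 5*1 + 15*(-I)) = (-129*(-19/27 + 4/9))*(10 - 5 - 15*I) = (-129*(-7/27))*(5 - 15*I) = 301*(5 - 15*I)/9 = 1505/9 - 1505*I/3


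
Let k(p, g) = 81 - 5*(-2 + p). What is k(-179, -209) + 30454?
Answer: 31440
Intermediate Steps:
k(p, g) = 91 - 5*p (k(p, g) = 81 - (-10 + 5*p) = 81 + (10 - 5*p) = 91 - 5*p)
k(-179, -209) + 30454 = (91 - 5*(-179)) + 30454 = (91 + 895) + 30454 = 986 + 30454 = 31440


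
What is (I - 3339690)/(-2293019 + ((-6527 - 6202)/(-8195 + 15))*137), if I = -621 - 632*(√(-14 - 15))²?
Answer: 27173820940/18755151547 ≈ 1.4489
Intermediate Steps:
I = 17707 (I = -621 - 632*(√(-29))² = -621 - 632*(I*√29)² = -621 - 632*(-29) = -621 + 18328 = 17707)
(I - 3339690)/(-2293019 + ((-6527 - 6202)/(-8195 + 15))*137) = (17707 - 3339690)/(-2293019 + ((-6527 - 6202)/(-8195 + 15))*137) = -3321983/(-2293019 - 12729/(-8180)*137) = -3321983/(-2293019 - 12729*(-1/8180)*137) = -3321983/(-2293019 + (12729/8180)*137) = -3321983/(-2293019 + 1743873/8180) = -3321983/(-18755151547/8180) = -3321983*(-8180/18755151547) = 27173820940/18755151547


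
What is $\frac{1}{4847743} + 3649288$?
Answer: $\frac{17690810356985}{4847743} \approx 3.6493 \cdot 10^{6}$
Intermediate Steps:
$\frac{1}{4847743} + 3649288 = \frac{17690810356985}{4847743}$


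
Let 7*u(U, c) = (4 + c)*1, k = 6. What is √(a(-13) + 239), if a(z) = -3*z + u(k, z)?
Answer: √13559/7 ≈ 16.635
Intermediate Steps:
u(U, c) = 4/7 + c/7 (u(U, c) = ((4 + c)*1)/7 = (4 + c)/7 = 4/7 + c/7)
a(z) = 4/7 - 20*z/7 (a(z) = -3*z + (4/7 + z/7) = 4/7 - 20*z/7)
√(a(-13) + 239) = √((4/7 - 20/7*(-13)) + 239) = √((4/7 + 260/7) + 239) = √(264/7 + 239) = √(1937/7) = √13559/7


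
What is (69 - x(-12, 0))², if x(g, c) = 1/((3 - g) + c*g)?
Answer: 1069156/225 ≈ 4751.8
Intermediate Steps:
x(g, c) = 1/(3 - g + c*g)
(69 - x(-12, 0))² = (69 - 1/(3 - 1*(-12) + 0*(-12)))² = (69 - 1/(3 + 12 + 0))² = (69 - 1/15)² = (1034/15)² = 1069156/225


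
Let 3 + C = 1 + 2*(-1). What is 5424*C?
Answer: -21696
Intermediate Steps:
C = -4 (C = -3 + (1 + 2*(-1)) = -3 + (1 - 2) = -3 - 1 = -4)
5424*C = 5424*(-4) = -21696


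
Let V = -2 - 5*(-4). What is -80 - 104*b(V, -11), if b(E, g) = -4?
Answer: 336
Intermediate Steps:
V = 18 (V = -2 + 20 = 18)
-80 - 104*b(V, -11) = -80 - 104*(-4) = -80 + 416 = 336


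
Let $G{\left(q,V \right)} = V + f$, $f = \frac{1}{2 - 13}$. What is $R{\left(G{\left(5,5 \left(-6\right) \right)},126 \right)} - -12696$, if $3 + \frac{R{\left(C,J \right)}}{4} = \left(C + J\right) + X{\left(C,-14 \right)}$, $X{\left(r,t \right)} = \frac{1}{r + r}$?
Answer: $\frac{47579022}{3641} \approx 13068.0$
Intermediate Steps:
$X{\left(r,t \right)} = \frac{1}{2 r}$
$f = - \frac{1}{11}$ ($f = \frac{1}{-11} = - \frac{1}{11} \approx -0.090909$)
$G{\left(q,V \right)} = - \frac{1}{11} + V$ ($G{\left(q,V \right)} = V - \frac{1}{11} = - \frac{1}{11} + V$)
$R{\left(C,J \right)} = -12 + \frac{2}{C} + 4 C + 4 J$ ($R{\left(C,J \right)} = -12 + 4 \left(\left(C + J\right) + \frac{1}{2 C}\right) = -12 + 4 \left(C + J + \frac{1}{2 C}\right) = -12 + \left(\frac{2}{C} + 4 C + 4 J\right) = -12 + \frac{2}{C} + 4 C + 4 J$)
$R{\left(G{\left(5,5 \left(-6\right) \right)},126 \right)} - -12696 = \frac{2 \left(1 + 2 \left(- \frac{1}{11} + 5 \left(-6\right)\right) \left(-3 + \left(- \frac{1}{11} + 5 \left(-6\right)\right) + 126\right)\right)}{- \frac{1}{11} + 5 \left(-6\right)} - -12696 = \frac{2 \left(1 + 2 \left(- \frac{1}{11} - 30\right) \left(-3 - \frac{331}{11} + 126\right)\right)}{- \frac{1}{11} - 30} + 12696 = \frac{2 \left(1 + 2 \left(- \frac{331}{11}\right) \left(-3 - \frac{331}{11} + 126\right)\right)}{- \frac{331}{11}} + 12696 = 2 \left(- \frac{11}{331}\right) \left(1 + 2 \left(- \frac{331}{11}\right) \frac{1022}{11}\right) + 12696 = 2 \left(- \frac{11}{331}\right) \left(1 - \frac{676564}{121}\right) + 12696 = 2 \left(- \frac{11}{331}\right) \left(- \frac{676443}{121}\right) + 12696 = \frac{1352886}{3641} + 12696 = \frac{47579022}{3641}$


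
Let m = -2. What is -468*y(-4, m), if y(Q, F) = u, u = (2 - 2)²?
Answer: 0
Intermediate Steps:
u = 0 (u = 0² = 0)
y(Q, F) = 0
-468*y(-4, m) = -468*0 = 0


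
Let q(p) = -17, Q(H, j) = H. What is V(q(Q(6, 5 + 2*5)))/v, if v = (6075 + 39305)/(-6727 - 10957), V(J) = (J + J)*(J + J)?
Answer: -5110676/11345 ≈ -450.48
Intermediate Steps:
V(J) = 4*J² (V(J) = (2*J)*(2*J) = 4*J²)
v = -11345/4421 (v = 45380/(-17684) = 45380*(-1/17684) = -11345/4421 ≈ -2.5662)
V(q(Q(6, 5 + 2*5)))/v = (4*(-17)²)/(-11345/4421) = (4*289)*(-4421/11345) = 1156*(-4421/11345) = -5110676/11345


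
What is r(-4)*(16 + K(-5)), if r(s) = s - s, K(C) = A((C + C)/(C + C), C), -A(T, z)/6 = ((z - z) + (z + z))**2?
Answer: 0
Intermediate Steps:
A(T, z) = -24*z**2 (A(T, z) = -6*((z - z) + (z + z))**2 = -6*(0 + 2*z)**2 = -6*4*z**2 = -24*z**2)
K(C) = -24*C**2
r(s) = 0
r(-4)*(16 + K(-5)) = 0*(16 - 24*(-5)**2) = 0*(16 - 24*25) = 0*(16 - 600) = 0*(-584) = 0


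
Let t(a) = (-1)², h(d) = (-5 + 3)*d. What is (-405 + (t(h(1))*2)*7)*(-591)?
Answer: 231081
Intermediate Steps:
h(d) = -2*d
t(a) = 1
(-405 + (t(h(1))*2)*7)*(-591) = (-405 + (1*2)*7)*(-591) = (-405 + 2*7)*(-591) = (-405 + 14)*(-591) = -391*(-591) = 231081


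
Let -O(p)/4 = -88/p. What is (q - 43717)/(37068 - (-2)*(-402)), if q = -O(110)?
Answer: -72867/60440 ≈ -1.2056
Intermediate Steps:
O(p) = 352/p (O(p) = -(-352)/p = 352/p)
q = -16/5 (q = -352/110 = -1*16/5 = -16/5 ≈ -3.2000)
(q - 43717)/(37068 - (-2)*(-402)) = (-16/5 - 43717)/(37068 - (-2)*(-402)) = -218601/(5*(37068 - 1*804)) = -218601/(5*(37068 - 804)) = -218601/5/36264 = -218601/5*1/36264 = -72867/60440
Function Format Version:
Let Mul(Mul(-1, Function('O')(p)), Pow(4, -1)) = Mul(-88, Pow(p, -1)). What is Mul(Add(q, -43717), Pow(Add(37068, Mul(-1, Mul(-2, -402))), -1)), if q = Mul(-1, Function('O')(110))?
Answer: Rational(-72867, 60440) ≈ -1.2056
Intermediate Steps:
Function('O')(p) = Mul(352, Pow(p, -1)) (Function('O')(p) = Mul(-4, Mul(-88, Pow(p, -1))) = Mul(352, Pow(p, -1)))
q = Rational(-16, 5) (q = Mul(-1, Mul(352, Pow(110, -1))) = Mul(-1, Mul(352, Rational(1, 110))) = Mul(-1, Rational(16, 5)) = Rational(-16, 5) ≈ -3.2000)
Mul(Add(q, -43717), Pow(Add(37068, Mul(-1, Mul(-2, -402))), -1)) = Mul(Add(Rational(-16, 5), -43717), Pow(Add(37068, Mul(-1, Mul(-2, -402))), -1)) = Mul(Rational(-218601, 5), Pow(Add(37068, Mul(-1, 804)), -1)) = Mul(Rational(-218601, 5), Pow(Add(37068, -804), -1)) = Mul(Rational(-218601, 5), Pow(36264, -1)) = Mul(Rational(-218601, 5), Rational(1, 36264)) = Rational(-72867, 60440)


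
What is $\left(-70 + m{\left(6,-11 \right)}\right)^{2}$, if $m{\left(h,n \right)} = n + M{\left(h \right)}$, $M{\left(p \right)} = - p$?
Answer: $7569$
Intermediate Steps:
$m{\left(h,n \right)} = n - h$
$\left(-70 + m{\left(6,-11 \right)}\right)^{2} = \left(-70 - 17\right)^{2} = \left(-87\right)^{2} = 7569$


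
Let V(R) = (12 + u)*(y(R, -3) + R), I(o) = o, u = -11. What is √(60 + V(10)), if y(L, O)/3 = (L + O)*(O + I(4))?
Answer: √91 ≈ 9.5394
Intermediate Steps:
y(L, O) = 3*(4 + O)*(L + O) (y(L, O) = 3*((L + O)*(O + 4)) = 3*((L + O)*(4 + O)) = 3*((4 + O)*(L + O)) = 3*(4 + O)*(L + O))
V(R) = -9 + 4*R (V(R) = (12 - 11)*((3*(-3)² + 12*R + 12*(-3) + 3*R*(-3)) + R) = 1*((3*9 + 12*R - 36 - 9*R) + R) = 1*((27 + 12*R - 36 - 9*R) + R) = 1*((-9 + 3*R) + R) = 1*(-9 + 4*R) = -9 + 4*R)
√(60 + V(10)) = √(60 + (-9 + 4*10)) = √(60 + (-9 + 40)) = √(60 + 31) = √91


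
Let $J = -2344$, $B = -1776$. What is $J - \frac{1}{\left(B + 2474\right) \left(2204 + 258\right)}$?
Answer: $- \frac{4028107745}{1718476} \approx -2344.0$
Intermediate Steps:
$J - \frac{1}{\left(B + 2474\right) \left(2204 + 258\right)} = -2344 - \frac{1}{\left(-1776 + 2474\right) \left(2204 + 258\right)} = -2344 - \frac{1}{698 \cdot 2462} = -2344 - \frac{1}{1718476} = - \frac{4028107745}{1718476}$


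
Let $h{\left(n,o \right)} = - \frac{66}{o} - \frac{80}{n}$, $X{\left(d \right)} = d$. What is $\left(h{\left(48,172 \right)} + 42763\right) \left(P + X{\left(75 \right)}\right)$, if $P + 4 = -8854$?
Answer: $- \frac{96896910475}{258} \approx -3.7557 \cdot 10^{8}$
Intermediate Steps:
$h{\left(n,o \right)} = - \frac{80}{n} - \frac{66}{o}$
$P = -8858$ ($P = -4 - 8854 = -8858$)
$\left(h{\left(48,172 \right)} + 42763\right) \left(P + X{\left(75 \right)}\right) = \left(\left(- \frac{80}{48} - \frac{66}{172}\right) + 42763\right) \left(-8858 + 75\right) = \left(\left(\left(-80\right) \frac{1}{48} - \frac{33}{86}\right) + 42763\right) \left(-8783\right) = \left(\left(- \frac{5}{3} - \frac{33}{86}\right) + 42763\right) \left(-8783\right) = \left(- \frac{529}{258} + 42763\right) \left(-8783\right) = \frac{11032325}{258} \left(-8783\right) = - \frac{96896910475}{258}$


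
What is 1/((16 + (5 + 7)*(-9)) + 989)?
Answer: 1/897 ≈ 0.0011148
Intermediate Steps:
1/((16 + (5 + 7)*(-9)) + 989) = 1/((16 + 12*(-9)) + 989) = 1/((16 - 108) + 989) = 1/(-92 + 989) = 1/897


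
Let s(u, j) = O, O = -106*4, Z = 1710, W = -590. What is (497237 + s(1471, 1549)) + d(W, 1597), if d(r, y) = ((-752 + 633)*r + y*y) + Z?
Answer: 3119142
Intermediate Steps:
O = -424
s(u, j) = -424
d(r, y) = 1710 + y**2 - 119*r (d(r, y) = ((-752 + 633)*r + y*y) + 1710 = (-119*r + y**2) + 1710 = (y**2 - 119*r) + 1710 = 1710 + y**2 - 119*r)
(497237 + s(1471, 1549)) + d(W, 1597) = (497237 - 424) + (1710 + 1597**2 - 119*(-590)) = 496813 + (1710 + 2550409 + 70210) = 496813 + 2622329 = 3119142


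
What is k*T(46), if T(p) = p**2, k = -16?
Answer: -33856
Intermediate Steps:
k*T(46) = -16*46**2 = -16*2116 = -33856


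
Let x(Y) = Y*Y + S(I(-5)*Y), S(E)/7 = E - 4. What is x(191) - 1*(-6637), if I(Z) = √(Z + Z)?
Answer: 43090 + 1337*I*√10 ≈ 43090.0 + 4228.0*I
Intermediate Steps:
I(Z) = √2*√Z (I(Z) = √(2*Z) = √2*√Z)
S(E) = -28 + 7*E (S(E) = 7*(E - 4) = 7*(-4 + E) = -28 + 7*E)
x(Y) = -28 + Y² + 7*I*Y*√10 (x(Y) = Y*Y + (-28 + 7*((√2*√(-5))*Y)) = Y² + (-28 + 7*((√2*(I*√5))*Y)) = Y² + (-28 + 7*((I*√10)*Y)) = Y² + (-28 + 7*(I*Y*√10)) = Y² + (-28 + 7*I*Y*√10) = -28 + Y² + 7*I*Y*√10)
x(191) - 1*(-6637) = (-28 + 191² + 7*I*191*√10) - 1*(-6637) = (-28 + 36481 + 1337*I*√10) + 6637 = (36453 + 1337*I*√10) + 6637 = 43090 + 1337*I*√10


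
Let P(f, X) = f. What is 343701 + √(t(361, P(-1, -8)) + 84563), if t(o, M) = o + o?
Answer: 343701 + √85285 ≈ 3.4399e+5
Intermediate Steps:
t(o, M) = 2*o
343701 + √(t(361, P(-1, -8)) + 84563) = 343701 + √(2*361 + 84563) = 343701 + √(722 + 84563) = 343701 + √85285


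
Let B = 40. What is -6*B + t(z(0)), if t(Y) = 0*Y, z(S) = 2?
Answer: -240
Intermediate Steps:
t(Y) = 0
-6*B + t(z(0)) = -6*40 + 0 = -240 + 0 = -240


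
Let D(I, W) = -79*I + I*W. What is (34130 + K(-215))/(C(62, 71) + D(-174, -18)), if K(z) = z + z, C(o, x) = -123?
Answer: 6740/3351 ≈ 2.0113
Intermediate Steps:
K(z) = 2*z
(34130 + K(-215))/(C(62, 71) + D(-174, -18)) = (34130 + 2*(-215))/(-123 - 174*(-79 - 18)) = (34130 - 430)/(-123 - 174*(-97)) = 33700/(-123 + 16878) = 33700/16755 = 33700*(1/16755) = 6740/3351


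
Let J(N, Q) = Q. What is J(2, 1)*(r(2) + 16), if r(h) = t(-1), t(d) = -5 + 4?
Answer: 15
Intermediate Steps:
t(d) = -1
r(h) = -1
J(2, 1)*(r(2) + 16) = 1*(-1 + 16) = 1*15 = 15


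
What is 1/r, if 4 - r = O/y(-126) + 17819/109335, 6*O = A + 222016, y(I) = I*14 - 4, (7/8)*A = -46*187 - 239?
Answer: 16108690/383606629 ≈ 0.041993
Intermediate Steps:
A = -10104 (A = 8*(-46*187 - 239)/7 = 8*(-8602 - 239)/7 = (8/7)*(-8841) = -10104)
y(I) = -4 + 14*I (y(I) = 14*I - 4 = -4 + 14*I)
O = 105956/3 (O = (-10104 + 222016)/6 = (⅙)*211912 = 105956/3 ≈ 35319.)
r = 383606629/16108690 (r = 4 - (105956/(3*(-4 + 14*(-126))) + 17819/109335) = 4 - (105956/(3*(-4 - 1764)) + 17819*(1/109335)) = 4 - ((105956/3)/(-1768) + 17819/109335) = 4 - ((105956/3)*(-1/1768) + 17819/109335) = 4 - (-26489/1326 + 17819/109335) = 4 - 1*(-319171869/16108690) = 4 + 319171869/16108690 = 383606629/16108690 ≈ 23.814)
1/r = 1/(383606629/16108690) = 16108690/383606629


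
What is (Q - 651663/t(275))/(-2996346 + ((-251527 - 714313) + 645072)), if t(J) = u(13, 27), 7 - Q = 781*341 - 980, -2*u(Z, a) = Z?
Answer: 1073008/21561241 ≈ 0.049766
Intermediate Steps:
u(Z, a) = -Z/2
Q = -265334 (Q = 7 - (781*341 - 980) = 7 - (266321 - 980) = 7 - 1*265341 = 7 - 265341 = -265334)
t(J) = -13/2 (t(J) = -½*13 = -13/2)
(Q - 651663/t(275))/(-2996346 + ((-251527 - 714313) + 645072)) = (-265334 - 651663/(-13/2))/(-2996346 + ((-251527 - 714313) + 645072)) = (-265334 - 651663*(-2/13))/(-2996346 + (-965840 + 645072)) = (-265334 + 1303326/13)/(-2996346 - 320768) = -2146016/13/(-3317114) = -2146016/13*(-1/3317114) = 1073008/21561241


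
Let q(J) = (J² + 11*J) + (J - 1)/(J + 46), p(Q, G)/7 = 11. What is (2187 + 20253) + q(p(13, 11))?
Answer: 3593644/123 ≈ 29217.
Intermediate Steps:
p(Q, G) = 77 (p(Q, G) = 7*11 = 77)
q(J) = J² + 11*J + (-1 + J)/(46 + J) (q(J) = (J² + 11*J) + (-1 + J)/(46 + J) = J² + 11*J + (-1 + J)/(46 + J))
(2187 + 20253) + q(p(13, 11)) = (2187 + 20253) + (-1 + 77³ + 57*77² + 507*77)/(46 + 77) = 22440 + (-1 + 456533 + 57*5929 + 39039)/123 = 22440 + (-1 + 456533 + 337953 + 39039)/123 = 22440 + (1/123)*833524 = 22440 + 833524/123 = 3593644/123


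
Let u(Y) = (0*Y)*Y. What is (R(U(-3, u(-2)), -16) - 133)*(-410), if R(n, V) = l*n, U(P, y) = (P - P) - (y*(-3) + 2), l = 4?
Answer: 57810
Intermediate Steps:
u(Y) = 0 (u(Y) = 0*Y = 0)
U(P, y) = -2 + 3*y (U(P, y) = 0 - (-3*y + 2) = 0 - (2 - 3*y) = 0 + (-2 + 3*y) = -2 + 3*y)
R(n, V) = 4*n
(R(U(-3, u(-2)), -16) - 133)*(-410) = (4*(-2 + 3*0) - 133)*(-410) = (4*(-2 + 0) - 133)*(-410) = (4*(-2) - 133)*(-410) = (-8 - 133)*(-410) = -141*(-410) = 57810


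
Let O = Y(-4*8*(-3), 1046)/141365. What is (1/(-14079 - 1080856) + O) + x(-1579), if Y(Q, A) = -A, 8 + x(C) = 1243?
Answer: 7646357204250/6191419451 ≈ 1235.0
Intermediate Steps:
x(C) = 1235 (x(C) = -8 + 1243 = 1235)
O = -1046/141365 (O = -1*1046/141365 = -1046*1/141365 = -1046/141365 ≈ -0.0073993)
(1/(-14079 - 1080856) + O) + x(-1579) = (1/(-14079 - 1080856) - 1046/141365) + 1235 = (1/(-1094935) - 1046/141365) + 1235 = (-1/1094935 - 1046/141365) + 1235 = -45817735/6191419451 + 1235 = 7646357204250/6191419451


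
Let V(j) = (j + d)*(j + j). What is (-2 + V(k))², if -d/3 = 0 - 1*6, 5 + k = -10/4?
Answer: 101761/4 ≈ 25440.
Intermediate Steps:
k = -15/2 (k = -5 - 10/4 = -5 - 10*¼ = -5 - 5/2 = -15/2 ≈ -7.5000)
d = 18 (d = -3*(0 - 1*6) = -3*(0 - 6) = -3*(-6) = 18)
V(j) = 2*j*(18 + j) (V(j) = (j + 18)*(j + j) = (18 + j)*(2*j) = 2*j*(18 + j))
(-2 + V(k))² = (-2 + 2*(-15/2)*(18 - 15/2))² = (-2 + 2*(-15/2)*(21/2))² = (-2 - 315/2)² = (-319/2)² = 101761/4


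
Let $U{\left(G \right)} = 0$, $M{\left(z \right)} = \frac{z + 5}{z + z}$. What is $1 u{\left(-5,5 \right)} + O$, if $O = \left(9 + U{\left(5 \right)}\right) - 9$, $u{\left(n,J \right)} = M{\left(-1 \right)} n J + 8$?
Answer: $58$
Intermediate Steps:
$M{\left(z \right)} = \frac{5 + z}{2 z}$
$u{\left(n,J \right)} = 8 - 2 J n$ ($u{\left(n,J \right)} = \frac{5 - 1}{2 \left(-1\right)} n J + 8 = \frac{1}{2} \left(-1\right) 4 n J + 8 = - 2 n J + 8 = - 2 J n + 8 = 8 - 2 J n$)
$O = 0$ ($O = \left(9 + 0\right) - 9 = 9 - 9 = 0$)
$1 u{\left(-5,5 \right)} + O = 1 \left(8 - 10 \left(-5\right)\right) + 0 = 1 \left(8 + 50\right) + 0 = 1 \cdot 58 + 0 = 58 + 0 = 58$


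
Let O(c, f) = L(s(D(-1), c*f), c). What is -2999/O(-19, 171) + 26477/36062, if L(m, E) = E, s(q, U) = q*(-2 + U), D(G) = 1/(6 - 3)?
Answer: 5718579/36062 ≈ 158.58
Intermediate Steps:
D(G) = 1/3
O(c, f) = c
-2999/O(-19, 171) + 26477/36062 = -2999/(-19) + 26477/36062 = -2999*(-1/19) + 26477*(1/36062) = 2999/19 + 26477/36062 = 5718579/36062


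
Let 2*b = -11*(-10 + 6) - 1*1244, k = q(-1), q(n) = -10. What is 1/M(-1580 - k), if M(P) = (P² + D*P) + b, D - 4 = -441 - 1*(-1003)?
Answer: 1/1575680 ≈ 6.3465e-7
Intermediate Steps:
k = -10
D = 566 (D = 4 + (-441 - 1*(-1003)) = 4 + (-441 + 1003) = 4 + 562 = 566)
b = -600 (b = (-11*(-10 + 6) - 1*1244)/2 = (-11*(-4) - 1244)/2 = (44 - 1244)/2 = (½)*(-1200) = -600)
M(P) = -600 + P² + 566*P (M(P) = (P² + 566*P) - 600 = -600 + P² + 566*P)
1/M(-1580 - k) = 1/(-600 + (-1580 - 1*(-10))² + 566*(-1580 - 1*(-10))) = 1/(-600 + (-1580 + 10)² + 566*(-1580 + 10)) = 1/(-600 + (-1570)² + 566*(-1570)) = 1/(-600 + 2464900 - 888620) = 1/1575680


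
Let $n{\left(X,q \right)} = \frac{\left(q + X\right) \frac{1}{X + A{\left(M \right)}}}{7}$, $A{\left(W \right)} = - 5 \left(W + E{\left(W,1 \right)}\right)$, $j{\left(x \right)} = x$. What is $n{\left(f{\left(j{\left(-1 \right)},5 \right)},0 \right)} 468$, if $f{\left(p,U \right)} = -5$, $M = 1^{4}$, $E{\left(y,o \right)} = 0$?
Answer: $\frac{234}{7} \approx 33.429$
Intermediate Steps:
$M = 1$
$A{\left(W \right)} = - 5 W$ ($A{\left(W \right)} = - 5 \left(W + 0\right) = - 5 W$)
$n{\left(X,q \right)} = \frac{X + q}{7 \left(-5 + X\right)}$ ($n{\left(X,q \right)} = \frac{\left(q + X\right) \frac{1}{X - 5}}{7} = \frac{X + q}{X - 5} \cdot \frac{1}{7} = \frac{X + q}{-5 + X} \frac{1}{7} = \frac{X + q}{7 \left(-5 + X\right)}$)
$n{\left(f{\left(j{\left(-1 \right)},5 \right)},0 \right)} 468 = \frac{-5 + 0}{7 \left(-5 - 5\right)} 468 = \frac{1}{7} \frac{1}{-10} \left(-5\right) 468 = \frac{1}{7} \left(- \frac{1}{10}\right) \left(-5\right) 468 = \frac{1}{14} \cdot 468 = \frac{234}{7}$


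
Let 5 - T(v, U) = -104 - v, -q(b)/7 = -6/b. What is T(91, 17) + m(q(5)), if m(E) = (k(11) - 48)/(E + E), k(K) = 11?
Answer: 16615/84 ≈ 197.80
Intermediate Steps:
q(b) = 42/b (q(b) = -(-42)/b = 42/b)
T(v, U) = 109 + v (T(v, U) = 5 - (-104 - v) = 5 + (104 + v) = 109 + v)
m(E) = -37/(2*E) (m(E) = (11 - 48)/(E + E) = -37*1/(2*E) = -37/(2*E))
T(91, 17) + m(q(5)) = (109 + 91) - 37/(2*(42/5)) = 200 - 37/(2*(42*(⅕))) = 200 - 37/(2*42/5) = 200 - 37/2*5/42 = 200 - 185/84 = 16615/84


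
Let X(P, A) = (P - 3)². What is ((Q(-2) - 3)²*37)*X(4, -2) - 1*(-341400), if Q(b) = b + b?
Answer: 343213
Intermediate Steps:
Q(b) = 2*b
X(P, A) = (-3 + P)²
((Q(-2) - 3)²*37)*X(4, -2) - 1*(-341400) = ((2*(-2) - 3)²*37)*(-3 + 4)² - 1*(-341400) = ((-4 - 3)²*37)*1² + 341400 = ((-7)²*37)*1 + 341400 = (49*37)*1 + 341400 = 1813*1 + 341400 = 1813 + 341400 = 343213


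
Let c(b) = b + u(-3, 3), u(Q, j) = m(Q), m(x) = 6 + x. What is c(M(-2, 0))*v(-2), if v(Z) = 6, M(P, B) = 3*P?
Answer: -18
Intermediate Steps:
u(Q, j) = 6 + Q
c(b) = 3 + b (c(b) = b + (6 - 3) = b + 3 = 3 + b)
c(M(-2, 0))*v(-2) = (3 + 3*(-2))*6 = (3 - 6)*6 = -3*6 = -18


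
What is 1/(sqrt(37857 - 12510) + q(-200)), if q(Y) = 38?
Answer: -38/23903 + sqrt(25347)/23903 ≈ 0.0050708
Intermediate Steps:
1/(sqrt(37857 - 12510) + q(-200)) = 1/(sqrt(37857 - 12510) + 38) = 1/(sqrt(25347) + 38) = 1/(38 + sqrt(25347))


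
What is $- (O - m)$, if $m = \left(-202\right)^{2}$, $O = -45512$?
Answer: $86316$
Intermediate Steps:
$m = 40804$
$- (O - m) = - (-45512 - 40804) = \left(-1\right) \left(-86316\right) = 86316$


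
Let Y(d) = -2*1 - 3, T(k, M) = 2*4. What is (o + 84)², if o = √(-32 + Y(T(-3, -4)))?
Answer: (84 + I*√37)² ≈ 7019.0 + 1021.9*I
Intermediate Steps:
T(k, M) = 8
Y(d) = -5 (Y(d) = -2 - 3 = -5)
o = I*√37 (o = √(-32 - 5) = √(-37) = I*√37 ≈ 6.0828*I)
(o + 84)² = (I*√37 + 84)² = (84 + I*√37)²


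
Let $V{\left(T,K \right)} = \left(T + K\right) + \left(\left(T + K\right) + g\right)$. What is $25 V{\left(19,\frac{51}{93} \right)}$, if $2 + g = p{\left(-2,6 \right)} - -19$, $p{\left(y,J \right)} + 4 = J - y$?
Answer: $\frac{46575}{31} \approx 1502.4$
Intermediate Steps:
$p{\left(y,J \right)} = -4 + J - y$ ($p{\left(y,J \right)} = -4 + \left(J - y\right) = -4 + J - y$)
$g = 21$ ($g = -2 - -23 = -2 + \left(\left(-4 + 6 + 2\right) + 19\right) = -2 + \left(4 + 19\right) = -2 + 23 = 21$)
$V{\left(T,K \right)} = 21 + 2 K + 2 T$ ($V{\left(T,K \right)} = \left(T + K\right) + \left(\left(T + K\right) + 21\right) = \left(K + T\right) + \left(\left(K + T\right) + 21\right) = \left(K + T\right) + \left(21 + K + T\right) = 21 + 2 K + 2 T$)
$25 V{\left(19,\frac{51}{93} \right)} = 25 \left(21 + 2 \cdot \frac{51}{93} + 2 \cdot 19\right) = 25 \left(21 + 2 \cdot 51 \cdot \frac{1}{93} + 38\right) = 25 \left(21 + 2 \cdot \frac{17}{31} + 38\right) = 25 \left(21 + \frac{34}{31} + 38\right) = 25 \cdot \frac{1863}{31} = \frac{46575}{31}$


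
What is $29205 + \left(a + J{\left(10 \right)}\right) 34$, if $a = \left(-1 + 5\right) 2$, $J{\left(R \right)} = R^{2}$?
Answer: $32877$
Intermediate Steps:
$a = 8$ ($a = 4 \cdot 2 = 8$)
$29205 + \left(a + J{\left(10 \right)}\right) 34 = 29205 + \left(8 + 10^{2}\right) 34 = 29205 + \left(8 + 100\right) 34 = 29205 + 108 \cdot 34 = 29205 + 3672 = 32877$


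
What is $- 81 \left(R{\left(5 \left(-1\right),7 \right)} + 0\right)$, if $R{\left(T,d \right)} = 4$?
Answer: $-324$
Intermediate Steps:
$- 81 \left(R{\left(5 \left(-1\right),7 \right)} + 0\right) = - 81 \left(4 + 0\right) = \left(-81\right) 4 = -324$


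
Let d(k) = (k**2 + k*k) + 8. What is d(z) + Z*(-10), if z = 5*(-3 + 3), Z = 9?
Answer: -82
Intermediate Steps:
z = 0 (z = 5*0 = 0)
d(k) = 8 + 2*k**2 (d(k) = (k**2 + k**2) + 8 = 2*k**2 + 8 = 8 + 2*k**2)
d(z) + Z*(-10) = (8 + 2*0**2) + 9*(-10) = (8 + 2*0) - 90 = (8 + 0) - 90 = 8 - 90 = -82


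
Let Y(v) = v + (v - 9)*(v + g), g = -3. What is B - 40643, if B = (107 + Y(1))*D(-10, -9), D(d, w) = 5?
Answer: -40023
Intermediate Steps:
Y(v) = v + (-9 + v)*(-3 + v) (Y(v) = v + (v - 9)*(v - 3) = v + (-9 + v)*(-3 + v))
B = 620 (B = (107 + (27 + 1**2 - 11*1))*5 = (107 + (27 + 1 - 11))*5 = (107 + 17)*5 = 124*5 = 620)
B - 40643 = 620 - 40643 = -40023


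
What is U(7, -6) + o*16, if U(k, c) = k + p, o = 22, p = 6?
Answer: 365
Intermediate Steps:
U(k, c) = 6 + k (U(k, c) = k + 6 = 6 + k)
U(7, -6) + o*16 = (6 + 7) + 22*16 = 13 + 352 = 365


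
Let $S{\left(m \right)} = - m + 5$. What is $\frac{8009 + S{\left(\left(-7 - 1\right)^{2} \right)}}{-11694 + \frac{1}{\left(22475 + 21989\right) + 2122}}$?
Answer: $- \frac{370358700}{544776683} \approx -0.67984$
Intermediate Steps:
$S{\left(m \right)} = 5 - m$
$\frac{8009 + S{\left(\left(-7 - 1\right)^{2} \right)}}{-11694 + \frac{1}{\left(22475 + 21989\right) + 2122}} = \frac{8009 + \left(5 - \left(-7 - 1\right)^{2}\right)}{-11694 + \frac{1}{\left(22475 + 21989\right) + 2122}} = \frac{8009 + \left(5 - \left(-8\right)^{2}\right)}{-11694 + \frac{1}{44464 + 2122}} = \frac{8009 + \left(5 - 64\right)}{-11694 + \frac{1}{46586}} = \frac{8009 - 59}{- \frac{544776683}{46586}} = 7950 \left(- \frac{46586}{544776683}\right) = - \frac{370358700}{544776683}$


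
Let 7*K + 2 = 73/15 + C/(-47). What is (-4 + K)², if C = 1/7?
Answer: 15387906304/1193357025 ≈ 12.895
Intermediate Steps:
C = ⅐ ≈ 0.14286
K = 14132/34545 (K = -2/7 + (73/15 + (⅐)/(-47))/7 = -2/7 + (73*(1/15) + (⅐)*(-1/47))/7 = -2/7 + (73/15 - 1/329)/7 = -2/7 + (⅐)*(24002/4935) = -2/7 + 24002/34545 = 14132/34545 ≈ 0.40909)
(-4 + K)² = (-4 + 14132/34545)² = (-124048/34545)² = 15387906304/1193357025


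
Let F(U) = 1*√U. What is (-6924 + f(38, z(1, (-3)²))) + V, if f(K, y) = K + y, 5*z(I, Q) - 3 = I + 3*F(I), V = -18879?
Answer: -128818/5 ≈ -25764.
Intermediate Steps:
F(U) = √U
z(I, Q) = ⅗ + I/5 + 3*√I/5 (z(I, Q) = ⅗ + (I + 3*√I)/5 = ⅗ + (I/5 + 3*√I/5) = ⅗ + I/5 + 3*√I/5)
(-6924 + f(38, z(1, (-3)²))) + V = (-6924 + (38 + (⅗ + (⅕)*1 + 3*√1/5))) - 18879 = (-6924 + (38 + (⅗ + ⅕ + (⅗)*1))) - 18879 = (-6924 + (38 + (⅗ + ⅕ + ⅗))) - 18879 = (-6924 + (38 + 7/5)) - 18879 = (-6924 + 197/5) - 18879 = -34423/5 - 18879 = -128818/5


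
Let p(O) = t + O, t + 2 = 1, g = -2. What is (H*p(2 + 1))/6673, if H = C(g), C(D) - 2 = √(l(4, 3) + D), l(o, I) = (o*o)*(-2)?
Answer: 4/6673 + 2*I*√34/6673 ≈ 0.00059943 + 0.0017476*I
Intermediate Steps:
l(o, I) = -2*o² (l(o, I) = o²*(-2) = -2*o²)
t = -1 (t = -2 + 1 = -1)
C(D) = 2 + √(-32 + D) (C(D) = 2 + √(-2*4² + D) = 2 + √(-2*16 + D) = 2 + √(-32 + D))
p(O) = -1 + O
H = 2 + I*√34 (H = 2 + √(-32 - 2) = 2 + √(-34) = 2 + I*√34 ≈ 2.0 + 5.831*I)
(H*p(2 + 1))/6673 = ((2 + I*√34)*(-1 + (2 + 1)))/6673 = ((2 + I*√34)*(-1 + 3))*(1/6673) = ((2 + I*√34)*2)*(1/6673) = (4 + 2*I*√34)*(1/6673) = 4/6673 + 2*I*√34/6673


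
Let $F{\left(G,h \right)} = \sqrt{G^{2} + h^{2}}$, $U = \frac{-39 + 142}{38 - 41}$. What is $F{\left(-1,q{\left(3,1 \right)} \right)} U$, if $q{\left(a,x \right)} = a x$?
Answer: $- \frac{103 \sqrt{10}}{3} \approx -108.57$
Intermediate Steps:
$U = - \frac{103}{3}$ ($U = \frac{103}{-3} = 103 \left(- \frac{1}{3}\right) = - \frac{103}{3} \approx -34.333$)
$F{\left(-1,q{\left(3,1 \right)} \right)} U = \sqrt{\left(-1\right)^{2} + \left(3 \cdot 1\right)^{2}} \left(- \frac{103}{3}\right) = \sqrt{1 + 3^{2}} \left(- \frac{103}{3}\right) = \sqrt{1 + 9} \left(- \frac{103}{3}\right) = \sqrt{10} \left(- \frac{103}{3}\right) = - \frac{103 \sqrt{10}}{3}$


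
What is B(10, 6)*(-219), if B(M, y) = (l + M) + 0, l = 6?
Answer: -3504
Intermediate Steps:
B(M, y) = 6 + M (B(M, y) = (6 + M) + 0 = 6 + M)
B(10, 6)*(-219) = (6 + 10)*(-219) = 16*(-219) = -3504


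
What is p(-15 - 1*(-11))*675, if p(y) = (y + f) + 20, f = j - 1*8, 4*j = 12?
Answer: 7425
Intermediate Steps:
j = 3 (j = (¼)*12 = 3)
f = -5 (f = 3 - 1*8 = 3 - 8 = -5)
p(y) = 15 + y (p(y) = (y - 5) + 20 = (-5 + y) + 20 = 15 + y)
p(-15 - 1*(-11))*675 = (15 + (-15 - 1*(-11)))*675 = (15 + (-15 + 11))*675 = (15 - 4)*675 = 11*675 = 7425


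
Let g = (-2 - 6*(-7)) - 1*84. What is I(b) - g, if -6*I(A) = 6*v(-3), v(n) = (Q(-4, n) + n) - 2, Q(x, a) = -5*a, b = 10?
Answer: 34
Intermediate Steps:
v(n) = -2 - 4*n (v(n) = (-5*n + n) - 2 = -4*n - 2 = -2 - 4*n)
g = -44 (g = (-2 + 42) - 84 = 40 - 84 = -44)
I(A) = -10 (I(A) = -(-2 - 4*(-3)) = -(-2 + 12) = -10)
I(b) - g = -10 - 1*(-44) = -10 + 44 = 34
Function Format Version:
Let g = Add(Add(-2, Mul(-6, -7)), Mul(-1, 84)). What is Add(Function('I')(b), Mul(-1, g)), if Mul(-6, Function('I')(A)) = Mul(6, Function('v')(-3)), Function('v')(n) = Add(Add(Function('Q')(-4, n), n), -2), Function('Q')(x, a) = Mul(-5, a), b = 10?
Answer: 34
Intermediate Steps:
Function('v')(n) = Add(-2, Mul(-4, n)) (Function('v')(n) = Add(Add(Mul(-5, n), n), -2) = Add(Mul(-4, n), -2) = Add(-2, Mul(-4, n)))
g = -44 (g = Add(Add(-2, 42), -84) = Add(40, -84) = -44)
Function('I')(A) = -10 (Function('I')(A) = Mul(Rational(-1, 6), Mul(6, Add(-2, Mul(-4, -3)))) = Mul(Rational(-1, 6), Mul(6, Add(-2, 12))) = Mul(Rational(-1, 6), Mul(6, 10)) = Mul(Rational(-1, 6), 60) = -10)
Add(Function('I')(b), Mul(-1, g)) = Add(-10, Mul(-1, -44)) = Add(-10, 44) = 34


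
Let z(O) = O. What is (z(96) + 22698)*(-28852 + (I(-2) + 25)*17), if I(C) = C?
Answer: -648740034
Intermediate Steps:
(z(96) + 22698)*(-28852 + (I(-2) + 25)*17) = (96 + 22698)*(-28852 + (-2 + 25)*17) = 22794*(-28852 + 23*17) = 22794*(-28852 + 391) = 22794*(-28461) = -648740034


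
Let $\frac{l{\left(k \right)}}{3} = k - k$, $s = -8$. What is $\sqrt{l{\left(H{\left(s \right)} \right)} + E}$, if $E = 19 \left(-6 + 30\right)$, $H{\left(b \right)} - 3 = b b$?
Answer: $2 \sqrt{114} \approx 21.354$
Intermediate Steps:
$H{\left(b \right)} = 3 + b^{2}$ ($H{\left(b \right)} = 3 + b b = 3 + b^{2}$)
$l{\left(k \right)} = 0$ ($l{\left(k \right)} = 3 \left(k - k\right) = 3 \cdot 0 = 0$)
$E = 456$ ($E = 19 \cdot 24 = 456$)
$\sqrt{l{\left(H{\left(s \right)} \right)} + E} = \sqrt{0 + 456} = \sqrt{456} = 2 \sqrt{114}$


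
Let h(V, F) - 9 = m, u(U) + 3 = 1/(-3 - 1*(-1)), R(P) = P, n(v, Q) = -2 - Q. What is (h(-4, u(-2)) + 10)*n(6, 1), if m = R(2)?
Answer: -63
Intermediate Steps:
m = 2
u(U) = -7/2 (u(U) = -3 + 1/(-3 - 1*(-1)) = -3 + 1/(-3 + 1) = -3 + 1/(-2) = -3 - ½ = -7/2)
h(V, F) = 11 (h(V, F) = 9 + 2 = 11)
(h(-4, u(-2)) + 10)*n(6, 1) = (11 + 10)*(-2 - 1*1) = 21*(-2 - 1) = 21*(-3) = -63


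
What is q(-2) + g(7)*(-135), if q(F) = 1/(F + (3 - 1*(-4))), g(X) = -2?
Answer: 1351/5 ≈ 270.20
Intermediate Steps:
q(F) = 1/(7 + F) (q(F) = 1/(F + (3 + 4)) = 1/(F + 7) = 1/(7 + F))
q(-2) + g(7)*(-135) = 1/(7 - 2) - 2*(-135) = 1/5 + 270 = 1351/5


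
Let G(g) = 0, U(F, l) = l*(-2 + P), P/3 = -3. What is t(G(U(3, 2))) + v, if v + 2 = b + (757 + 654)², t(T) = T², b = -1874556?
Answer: 116363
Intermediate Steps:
P = -9 (P = 3*(-3) = -9)
U(F, l) = -11*l (U(F, l) = l*(-2 - 9) = l*(-11) = -11*l)
v = 116363 (v = -2 + (-1874556 + (757 + 654)²) = -2 + (-1874556 + 1411²) = -2 + (-1874556 + 1990921) = -2 + 116365 = 116363)
t(G(U(3, 2))) + v = 0² + 116363 = 0 + 116363 = 116363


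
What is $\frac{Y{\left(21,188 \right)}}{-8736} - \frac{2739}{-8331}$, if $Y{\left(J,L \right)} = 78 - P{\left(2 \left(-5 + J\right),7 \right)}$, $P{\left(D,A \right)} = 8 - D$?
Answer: $\frac{1282119}{4043312} \approx 0.3171$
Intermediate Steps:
$Y{\left(J,L \right)} = 60 + 2 J$ ($Y{\left(J,L \right)} = 78 - \left(8 - 2 \left(-5 + J\right)\right) = 78 - \left(8 - \left(-10 + 2 J\right)\right) = 78 - \left(18 - 2 J\right) = 78 + \left(-18 + 2 J\right) = 60 + 2 J$)
$\frac{Y{\left(21,188 \right)}}{-8736} - \frac{2739}{-8331} = \frac{60 + 2 \cdot 21}{-8736} - \frac{2739}{-8331} = \left(60 + 42\right) \left(- \frac{1}{8736}\right) - - \frac{913}{2777} = 102 \left(- \frac{1}{8736}\right) + \frac{913}{2777} = - \frac{17}{1456} + \frac{913}{2777} = \frac{1282119}{4043312}$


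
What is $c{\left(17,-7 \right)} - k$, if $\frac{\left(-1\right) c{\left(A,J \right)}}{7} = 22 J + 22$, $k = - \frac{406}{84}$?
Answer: $\frac{5573}{6} \approx 928.83$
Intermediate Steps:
$k = - \frac{29}{6}$ ($k = \left(-406\right) \frac{1}{84} = - \frac{29}{6} \approx -4.8333$)
$c{\left(A,J \right)} = -154 - 154 J$ ($c{\left(A,J \right)} = - 7 \left(22 J + 22\right) = - 7 \left(22 + 22 J\right) = -154 - 154 J$)
$c{\left(17,-7 \right)} - k = \left(-154 - -1078\right) - - \frac{29}{6} = \left(-154 + 1078\right) + \frac{29}{6} = 924 + \frac{29}{6} = \frac{5573}{6}$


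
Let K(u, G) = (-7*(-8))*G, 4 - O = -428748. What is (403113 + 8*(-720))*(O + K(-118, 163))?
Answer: 173992931640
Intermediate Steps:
O = 428752 (O = 4 - 1*(-428748) = 4 + 428748 = 428752)
K(u, G) = 56*G
(403113 + 8*(-720))*(O + K(-118, 163)) = (403113 + 8*(-720))*(428752 + 56*163) = (403113 - 5760)*(428752 + 9128) = 397353*437880 = 173992931640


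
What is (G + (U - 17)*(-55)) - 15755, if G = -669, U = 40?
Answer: -17689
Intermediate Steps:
(G + (U - 17)*(-55)) - 15755 = (-669 + (40 - 17)*(-55)) - 15755 = (-669 + 23*(-55)) - 15755 = (-669 - 1265) - 15755 = -1934 - 15755 = -17689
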